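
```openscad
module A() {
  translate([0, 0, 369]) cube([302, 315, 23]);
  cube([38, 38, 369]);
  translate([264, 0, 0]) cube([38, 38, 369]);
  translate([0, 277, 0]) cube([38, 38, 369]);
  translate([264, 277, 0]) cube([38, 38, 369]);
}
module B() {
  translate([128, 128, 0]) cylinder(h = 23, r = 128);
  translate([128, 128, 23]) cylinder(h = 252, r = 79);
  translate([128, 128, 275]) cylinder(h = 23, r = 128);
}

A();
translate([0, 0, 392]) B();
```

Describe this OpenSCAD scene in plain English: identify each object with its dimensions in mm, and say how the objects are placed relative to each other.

A is a four-legged stool. The seat is a 302×315×23 mm slab whose top surface is at z = 392 mm; four square legs, each 38×38 mm in cross-section, run from the floor (z = 0) to the underside of the seat, each flush with a corner of the seat.

B is a spool: two coaxial disc flanges of radius 128 mm and thickness 23 mm, joined by a core cylinder of radius 79 mm and height 252 mm. The lower flange rests on z = 0 and the three cylinders share a vertical axis.

The spool is on top of the stool.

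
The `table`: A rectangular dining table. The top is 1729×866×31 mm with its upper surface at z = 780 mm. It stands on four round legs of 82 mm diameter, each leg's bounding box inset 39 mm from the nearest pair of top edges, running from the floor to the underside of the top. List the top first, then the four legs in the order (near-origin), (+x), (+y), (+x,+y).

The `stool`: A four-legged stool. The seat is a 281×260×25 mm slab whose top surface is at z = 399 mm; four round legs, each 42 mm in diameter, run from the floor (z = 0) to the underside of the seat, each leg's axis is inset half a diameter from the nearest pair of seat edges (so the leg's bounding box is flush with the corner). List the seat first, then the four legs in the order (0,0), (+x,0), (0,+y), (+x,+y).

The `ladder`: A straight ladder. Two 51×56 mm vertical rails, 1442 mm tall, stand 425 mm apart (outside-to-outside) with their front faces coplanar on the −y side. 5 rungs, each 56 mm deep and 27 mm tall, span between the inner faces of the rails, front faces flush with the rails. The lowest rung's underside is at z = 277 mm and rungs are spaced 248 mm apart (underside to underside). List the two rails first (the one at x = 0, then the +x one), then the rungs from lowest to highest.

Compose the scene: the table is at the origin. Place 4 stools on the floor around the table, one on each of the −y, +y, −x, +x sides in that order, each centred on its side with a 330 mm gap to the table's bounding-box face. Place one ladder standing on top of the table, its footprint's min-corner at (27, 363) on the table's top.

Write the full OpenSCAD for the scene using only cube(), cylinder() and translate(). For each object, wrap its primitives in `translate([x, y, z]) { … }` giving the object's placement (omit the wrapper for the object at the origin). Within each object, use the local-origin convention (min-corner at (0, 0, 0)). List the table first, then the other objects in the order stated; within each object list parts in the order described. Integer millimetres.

translate([0, 0, 749]) cube([1729, 866, 31]);
translate([80, 80, 0]) cylinder(h = 749, r = 41);
translate([1649, 80, 0]) cylinder(h = 749, r = 41);
translate([80, 786, 0]) cylinder(h = 749, r = 41);
translate([1649, 786, 0]) cylinder(h = 749, r = 41);
translate([724, -590, 0]) {
  translate([0, 0, 374]) cube([281, 260, 25]);
  translate([21, 21, 0]) cylinder(h = 374, r = 21);
  translate([260, 21, 0]) cylinder(h = 374, r = 21);
  translate([21, 239, 0]) cylinder(h = 374, r = 21);
  translate([260, 239, 0]) cylinder(h = 374, r = 21);
}
translate([724, 1196, 0]) {
  translate([0, 0, 374]) cube([281, 260, 25]);
  translate([21, 21, 0]) cylinder(h = 374, r = 21);
  translate([260, 21, 0]) cylinder(h = 374, r = 21);
  translate([21, 239, 0]) cylinder(h = 374, r = 21);
  translate([260, 239, 0]) cylinder(h = 374, r = 21);
}
translate([-611, 303, 0]) {
  translate([0, 0, 374]) cube([281, 260, 25]);
  translate([21, 21, 0]) cylinder(h = 374, r = 21);
  translate([260, 21, 0]) cylinder(h = 374, r = 21);
  translate([21, 239, 0]) cylinder(h = 374, r = 21);
  translate([260, 239, 0]) cylinder(h = 374, r = 21);
}
translate([2059, 303, 0]) {
  translate([0, 0, 374]) cube([281, 260, 25]);
  translate([21, 21, 0]) cylinder(h = 374, r = 21);
  translate([260, 21, 0]) cylinder(h = 374, r = 21);
  translate([21, 239, 0]) cylinder(h = 374, r = 21);
  translate([260, 239, 0]) cylinder(h = 374, r = 21);
}
translate([27, 363, 780]) {
  cube([51, 56, 1442]);
  translate([374, 0, 0]) cube([51, 56, 1442]);
  translate([51, 0, 277]) cube([323, 56, 27]);
  translate([51, 0, 525]) cube([323, 56, 27]);
  translate([51, 0, 773]) cube([323, 56, 27]);
  translate([51, 0, 1021]) cube([323, 56, 27]);
  translate([51, 0, 1269]) cube([323, 56, 27]);
}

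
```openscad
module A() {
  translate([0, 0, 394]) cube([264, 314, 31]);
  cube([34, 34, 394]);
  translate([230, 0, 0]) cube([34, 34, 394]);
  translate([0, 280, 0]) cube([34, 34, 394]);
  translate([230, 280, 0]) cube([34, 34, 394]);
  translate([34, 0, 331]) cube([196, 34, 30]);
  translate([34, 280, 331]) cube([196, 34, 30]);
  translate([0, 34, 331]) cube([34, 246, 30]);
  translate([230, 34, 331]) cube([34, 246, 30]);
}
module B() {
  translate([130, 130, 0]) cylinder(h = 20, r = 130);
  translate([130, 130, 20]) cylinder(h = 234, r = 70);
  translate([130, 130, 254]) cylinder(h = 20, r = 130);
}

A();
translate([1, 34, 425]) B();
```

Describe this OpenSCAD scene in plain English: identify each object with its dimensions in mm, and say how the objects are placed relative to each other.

A is a four-legged stool. The seat is 264×314 mm, 31 mm thick, top at z = 425 mm. It stands on four square legs, each 34×34 mm in cross-section, from z = 0 to the seat underside, each flush with a corner of the seat. Four stretchers, 34 mm wide and 30 mm tall, connect adjacent legs with their undersides at z = 331 mm, each running between the inner faces of the legs it joins and aligned with the legs' outer faces on the other axis.

B is a spool: two coaxial disc flanges of radius 130 mm and thickness 20 mm, joined by a core cylinder of radius 70 mm and height 234 mm. The lower flange rests on z = 0 and the three cylinders share a vertical axis.

The spool is on top of the stool.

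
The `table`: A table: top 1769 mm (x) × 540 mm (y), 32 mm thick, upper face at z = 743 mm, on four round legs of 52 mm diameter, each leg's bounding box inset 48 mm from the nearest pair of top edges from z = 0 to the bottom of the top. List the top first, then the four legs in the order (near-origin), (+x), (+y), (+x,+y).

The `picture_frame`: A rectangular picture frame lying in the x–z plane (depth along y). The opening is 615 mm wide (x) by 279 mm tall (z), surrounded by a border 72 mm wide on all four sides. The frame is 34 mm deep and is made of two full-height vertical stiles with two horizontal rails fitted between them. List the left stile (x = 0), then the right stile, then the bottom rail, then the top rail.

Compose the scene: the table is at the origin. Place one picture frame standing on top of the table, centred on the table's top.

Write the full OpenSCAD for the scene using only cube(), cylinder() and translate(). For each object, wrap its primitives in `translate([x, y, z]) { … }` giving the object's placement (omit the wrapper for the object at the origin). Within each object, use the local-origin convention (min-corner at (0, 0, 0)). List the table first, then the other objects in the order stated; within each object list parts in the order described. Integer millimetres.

translate([0, 0, 711]) cube([1769, 540, 32]);
translate([74, 74, 0]) cylinder(h = 711, r = 26);
translate([1695, 74, 0]) cylinder(h = 711, r = 26);
translate([74, 466, 0]) cylinder(h = 711, r = 26);
translate([1695, 466, 0]) cylinder(h = 711, r = 26);
translate([505, 253, 743]) {
  cube([72, 34, 423]);
  translate([687, 0, 0]) cube([72, 34, 423]);
  translate([72, 0, 0]) cube([615, 34, 72]);
  translate([72, 0, 351]) cube([615, 34, 72]);
}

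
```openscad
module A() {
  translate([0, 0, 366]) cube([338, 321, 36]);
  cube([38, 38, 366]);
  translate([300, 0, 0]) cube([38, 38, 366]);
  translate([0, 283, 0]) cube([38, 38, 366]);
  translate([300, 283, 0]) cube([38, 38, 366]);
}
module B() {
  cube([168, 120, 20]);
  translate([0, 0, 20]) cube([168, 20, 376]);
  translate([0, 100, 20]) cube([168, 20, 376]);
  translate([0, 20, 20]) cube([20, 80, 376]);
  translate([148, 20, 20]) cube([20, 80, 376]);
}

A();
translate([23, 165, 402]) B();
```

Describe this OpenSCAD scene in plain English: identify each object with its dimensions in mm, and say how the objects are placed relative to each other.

A is a simple wooden stool: a rectangular seat 338 mm (x) by 321 mm (y), 36 mm thick, top face at z = 402 mm, on four square legs, each 38×38 mm in cross-section. The legs rest on z = 0, each flush with a corner of the seat.

B is an open-topped rectangular box: outside dimensions 168×120×396 mm, with a uniform wall and base thickness of 20 mm. The base is a full 168×120 slab on the floor; four walls sit on top of the base. The front and back walls (the −y and +y sides) span the full width; the two side walls fit between them.

The open box is on top of the stool.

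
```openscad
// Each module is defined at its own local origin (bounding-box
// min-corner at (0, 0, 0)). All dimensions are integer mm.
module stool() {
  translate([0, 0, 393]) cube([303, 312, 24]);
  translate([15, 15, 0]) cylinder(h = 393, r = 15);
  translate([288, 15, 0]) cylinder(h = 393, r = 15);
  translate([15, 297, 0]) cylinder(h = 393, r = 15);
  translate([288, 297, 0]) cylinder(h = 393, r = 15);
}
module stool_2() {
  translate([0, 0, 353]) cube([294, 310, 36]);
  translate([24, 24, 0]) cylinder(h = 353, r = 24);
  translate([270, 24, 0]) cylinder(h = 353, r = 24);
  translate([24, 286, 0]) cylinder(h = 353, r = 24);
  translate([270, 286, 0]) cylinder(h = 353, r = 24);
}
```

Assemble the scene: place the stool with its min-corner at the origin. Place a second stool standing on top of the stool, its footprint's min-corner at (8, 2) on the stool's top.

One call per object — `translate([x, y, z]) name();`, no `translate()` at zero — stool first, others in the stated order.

stool();
translate([8, 2, 417]) stool_2();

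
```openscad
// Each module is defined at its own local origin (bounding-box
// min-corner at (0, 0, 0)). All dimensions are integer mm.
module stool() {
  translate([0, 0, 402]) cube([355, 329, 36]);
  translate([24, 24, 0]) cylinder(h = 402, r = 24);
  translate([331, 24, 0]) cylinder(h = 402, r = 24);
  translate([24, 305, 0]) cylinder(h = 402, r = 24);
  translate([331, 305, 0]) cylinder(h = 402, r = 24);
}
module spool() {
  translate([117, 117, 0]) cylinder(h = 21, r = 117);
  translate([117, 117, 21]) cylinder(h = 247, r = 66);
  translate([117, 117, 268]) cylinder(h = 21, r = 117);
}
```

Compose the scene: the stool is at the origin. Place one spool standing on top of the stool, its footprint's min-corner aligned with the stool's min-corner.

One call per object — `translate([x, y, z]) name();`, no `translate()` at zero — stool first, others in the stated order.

stool();
translate([0, 0, 438]) spool();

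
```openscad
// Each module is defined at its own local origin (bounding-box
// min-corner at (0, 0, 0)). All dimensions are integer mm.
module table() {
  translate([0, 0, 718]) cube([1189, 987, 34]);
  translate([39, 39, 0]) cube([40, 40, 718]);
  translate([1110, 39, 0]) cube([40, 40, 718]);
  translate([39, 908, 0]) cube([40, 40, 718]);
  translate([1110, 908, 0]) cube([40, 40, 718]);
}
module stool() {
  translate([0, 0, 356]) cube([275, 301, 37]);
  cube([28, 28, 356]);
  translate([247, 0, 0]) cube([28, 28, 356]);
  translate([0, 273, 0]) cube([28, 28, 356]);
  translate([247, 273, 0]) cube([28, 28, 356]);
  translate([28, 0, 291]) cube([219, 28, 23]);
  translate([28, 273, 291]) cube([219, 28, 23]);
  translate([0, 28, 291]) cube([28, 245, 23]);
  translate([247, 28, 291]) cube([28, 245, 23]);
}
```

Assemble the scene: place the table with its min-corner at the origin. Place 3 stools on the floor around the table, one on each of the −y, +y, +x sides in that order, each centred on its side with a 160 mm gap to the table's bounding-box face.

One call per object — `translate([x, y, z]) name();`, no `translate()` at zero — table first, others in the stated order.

table();
translate([457, -461, 0]) stool();
translate([457, 1147, 0]) stool();
translate([1349, 343, 0]) stool();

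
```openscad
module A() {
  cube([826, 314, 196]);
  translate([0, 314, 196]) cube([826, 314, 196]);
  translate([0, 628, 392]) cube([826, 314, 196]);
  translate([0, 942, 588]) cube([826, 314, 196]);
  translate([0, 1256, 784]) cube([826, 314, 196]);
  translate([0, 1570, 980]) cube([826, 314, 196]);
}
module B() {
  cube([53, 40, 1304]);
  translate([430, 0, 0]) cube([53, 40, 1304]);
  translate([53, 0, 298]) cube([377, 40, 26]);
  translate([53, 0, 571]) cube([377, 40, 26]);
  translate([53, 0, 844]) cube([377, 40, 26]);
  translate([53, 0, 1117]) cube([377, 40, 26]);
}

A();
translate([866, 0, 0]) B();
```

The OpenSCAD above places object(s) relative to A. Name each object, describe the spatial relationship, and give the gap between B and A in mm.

The ladder's nearest face is 40 mm from the staircase's +x face.

A is a staircase. B is a ladder. The ladder is on the floor beside the staircase on its +x side. The gap between the ladder and the staircase is 40 mm.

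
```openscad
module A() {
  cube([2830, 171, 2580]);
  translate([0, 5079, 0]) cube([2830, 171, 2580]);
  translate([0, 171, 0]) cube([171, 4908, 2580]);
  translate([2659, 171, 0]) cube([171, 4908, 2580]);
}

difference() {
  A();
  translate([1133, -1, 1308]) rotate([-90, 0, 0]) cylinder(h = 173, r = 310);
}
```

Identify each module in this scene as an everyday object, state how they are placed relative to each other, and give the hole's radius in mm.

A is a house frame. The house frame has a circular hole through its front wall. The hole's radius is 310 mm.

The subtracted cylinder has r = 310 mm.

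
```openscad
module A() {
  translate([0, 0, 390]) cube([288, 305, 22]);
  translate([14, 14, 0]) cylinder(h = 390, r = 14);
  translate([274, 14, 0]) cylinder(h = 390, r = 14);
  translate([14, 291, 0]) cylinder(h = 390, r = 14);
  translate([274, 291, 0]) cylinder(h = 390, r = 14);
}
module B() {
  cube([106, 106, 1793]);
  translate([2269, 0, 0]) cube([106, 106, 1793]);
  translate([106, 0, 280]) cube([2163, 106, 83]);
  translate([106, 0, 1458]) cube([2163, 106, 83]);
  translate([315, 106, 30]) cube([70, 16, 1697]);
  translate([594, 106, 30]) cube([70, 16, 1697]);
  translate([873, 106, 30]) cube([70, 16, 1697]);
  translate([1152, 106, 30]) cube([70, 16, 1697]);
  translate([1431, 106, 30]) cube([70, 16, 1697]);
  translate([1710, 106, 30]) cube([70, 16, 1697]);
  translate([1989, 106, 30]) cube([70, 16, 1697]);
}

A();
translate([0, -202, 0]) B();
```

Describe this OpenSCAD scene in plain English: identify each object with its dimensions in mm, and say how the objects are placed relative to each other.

A is a four-legged stool. The seat is 288×305 mm, 22 mm thick, top at z = 412 mm. It stands on four round legs, each 28 mm in diameter, from z = 0 to the seat underside, each leg's axis is inset half a diameter from the nearest pair of seat edges (so the leg's bounding box is flush with the corner).

B is a fence section. Two 106×106 mm posts, 1793 mm tall, stand on the floor with a clear span of 2163 mm between their inner faces. Two horizontal rails of 106×83 mm section span the gap between the posts with their undersides at z = 280 mm and z = 1458 mm, flush with the posts' −y face. 7 pickets, each 70 mm wide, 16 mm thick and 1697 mm tall, are fixed to the +y face of the rails with their bottoms at z = 30 mm, evenly spaced across the span with equal gaps (rounded down to the nearest mm) at the −x end and between each pair — any rounding remainder accumulates at the +x end.

The fence section is on the floor beside the stool on its −y side.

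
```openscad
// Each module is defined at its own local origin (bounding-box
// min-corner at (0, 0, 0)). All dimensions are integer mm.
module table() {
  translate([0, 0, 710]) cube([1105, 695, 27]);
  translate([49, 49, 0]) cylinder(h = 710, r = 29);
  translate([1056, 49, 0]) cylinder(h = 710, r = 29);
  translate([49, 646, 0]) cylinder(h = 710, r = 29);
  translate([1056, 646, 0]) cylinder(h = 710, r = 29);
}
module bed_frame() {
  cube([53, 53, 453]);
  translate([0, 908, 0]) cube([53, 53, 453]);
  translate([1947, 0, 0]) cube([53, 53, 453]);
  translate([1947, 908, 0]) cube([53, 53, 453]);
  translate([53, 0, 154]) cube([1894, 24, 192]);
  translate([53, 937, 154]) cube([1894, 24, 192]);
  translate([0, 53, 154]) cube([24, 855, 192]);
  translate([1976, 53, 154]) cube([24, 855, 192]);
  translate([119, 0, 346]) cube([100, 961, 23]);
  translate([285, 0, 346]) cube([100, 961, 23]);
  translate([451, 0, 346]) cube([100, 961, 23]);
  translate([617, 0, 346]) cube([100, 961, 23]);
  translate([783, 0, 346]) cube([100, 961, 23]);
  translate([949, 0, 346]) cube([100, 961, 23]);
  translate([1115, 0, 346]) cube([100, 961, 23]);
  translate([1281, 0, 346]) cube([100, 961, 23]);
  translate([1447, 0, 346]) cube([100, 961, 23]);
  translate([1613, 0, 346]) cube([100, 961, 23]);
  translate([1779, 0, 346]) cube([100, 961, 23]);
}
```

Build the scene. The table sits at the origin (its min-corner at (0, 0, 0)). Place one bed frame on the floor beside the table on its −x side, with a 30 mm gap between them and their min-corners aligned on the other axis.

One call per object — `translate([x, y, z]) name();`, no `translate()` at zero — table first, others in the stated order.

table();
translate([-2030, 0, 0]) bed_frame();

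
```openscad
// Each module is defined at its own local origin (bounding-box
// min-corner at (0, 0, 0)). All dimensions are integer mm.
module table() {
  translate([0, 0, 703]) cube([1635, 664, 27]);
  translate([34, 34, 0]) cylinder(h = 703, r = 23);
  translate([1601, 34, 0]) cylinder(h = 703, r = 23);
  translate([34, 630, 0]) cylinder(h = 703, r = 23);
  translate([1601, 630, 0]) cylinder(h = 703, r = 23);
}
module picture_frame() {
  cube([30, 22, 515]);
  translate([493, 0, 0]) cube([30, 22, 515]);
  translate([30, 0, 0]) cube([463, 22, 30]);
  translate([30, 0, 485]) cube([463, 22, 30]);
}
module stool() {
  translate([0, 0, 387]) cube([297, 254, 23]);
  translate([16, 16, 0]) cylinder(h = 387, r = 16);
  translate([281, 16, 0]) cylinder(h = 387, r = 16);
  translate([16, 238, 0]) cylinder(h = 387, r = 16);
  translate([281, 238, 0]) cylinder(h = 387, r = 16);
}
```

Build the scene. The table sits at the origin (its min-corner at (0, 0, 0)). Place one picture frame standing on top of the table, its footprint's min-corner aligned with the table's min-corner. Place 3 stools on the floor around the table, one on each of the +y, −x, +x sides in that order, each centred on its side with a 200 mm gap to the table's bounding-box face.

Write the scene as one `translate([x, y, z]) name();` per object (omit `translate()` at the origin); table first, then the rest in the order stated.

table();
translate([0, 0, 730]) picture_frame();
translate([669, 864, 0]) stool();
translate([-497, 205, 0]) stool();
translate([1835, 205, 0]) stool();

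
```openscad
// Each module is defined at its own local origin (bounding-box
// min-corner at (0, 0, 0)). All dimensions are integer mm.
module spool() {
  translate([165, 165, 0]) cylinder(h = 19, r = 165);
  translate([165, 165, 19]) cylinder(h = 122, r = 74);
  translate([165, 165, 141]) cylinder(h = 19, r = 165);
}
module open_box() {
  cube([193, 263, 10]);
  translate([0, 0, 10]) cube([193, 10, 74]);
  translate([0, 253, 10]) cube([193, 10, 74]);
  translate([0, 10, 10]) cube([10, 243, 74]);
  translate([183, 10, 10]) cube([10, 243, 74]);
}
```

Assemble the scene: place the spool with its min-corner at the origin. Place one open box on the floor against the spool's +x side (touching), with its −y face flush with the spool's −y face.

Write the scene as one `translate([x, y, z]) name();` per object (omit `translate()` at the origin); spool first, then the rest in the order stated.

spool();
translate([330, 0, 0]) open_box();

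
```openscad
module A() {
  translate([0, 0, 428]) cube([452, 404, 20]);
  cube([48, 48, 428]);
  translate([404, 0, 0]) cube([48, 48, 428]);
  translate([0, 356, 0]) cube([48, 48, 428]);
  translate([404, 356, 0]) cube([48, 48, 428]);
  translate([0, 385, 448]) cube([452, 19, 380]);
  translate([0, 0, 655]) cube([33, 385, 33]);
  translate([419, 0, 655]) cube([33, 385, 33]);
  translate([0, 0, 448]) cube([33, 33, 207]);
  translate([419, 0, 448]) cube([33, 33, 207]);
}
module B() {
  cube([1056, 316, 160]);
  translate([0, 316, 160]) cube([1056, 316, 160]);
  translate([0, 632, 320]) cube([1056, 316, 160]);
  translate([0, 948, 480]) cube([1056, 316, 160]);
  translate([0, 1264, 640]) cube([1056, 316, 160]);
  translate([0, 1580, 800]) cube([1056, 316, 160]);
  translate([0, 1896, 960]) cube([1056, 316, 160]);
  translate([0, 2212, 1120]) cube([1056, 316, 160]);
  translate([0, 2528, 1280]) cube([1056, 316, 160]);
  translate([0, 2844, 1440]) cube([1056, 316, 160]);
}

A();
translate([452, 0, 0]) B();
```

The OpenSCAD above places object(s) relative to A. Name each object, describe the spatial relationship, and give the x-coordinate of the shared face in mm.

The chair's +x face and the staircase's −x face are both at x = 452 mm.

A is a chair. B is a staircase. The staircase is against the chair's +x side, with their −y faces flush. The x-coordinate of the shared face is 452 mm.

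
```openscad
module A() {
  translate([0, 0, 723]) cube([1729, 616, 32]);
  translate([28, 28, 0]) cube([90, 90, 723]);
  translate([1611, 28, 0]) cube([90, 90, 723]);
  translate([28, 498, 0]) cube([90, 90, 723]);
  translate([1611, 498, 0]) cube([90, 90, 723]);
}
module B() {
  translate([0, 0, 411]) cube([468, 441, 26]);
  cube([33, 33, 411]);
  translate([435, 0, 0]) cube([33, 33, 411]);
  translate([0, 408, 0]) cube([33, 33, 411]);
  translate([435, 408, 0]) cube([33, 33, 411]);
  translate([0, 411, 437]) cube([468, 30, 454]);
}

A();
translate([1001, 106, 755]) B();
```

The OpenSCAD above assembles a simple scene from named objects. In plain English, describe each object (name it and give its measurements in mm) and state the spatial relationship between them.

A is a table: top 1729 mm (x) × 616 mm (y), 32 mm thick, upper face at z = 755 mm, on four 90×90 mm square legs, each inset 28 mm from the nearest pair of top edges, running from z = 0 to the bottom of the top.

B is a chair: 468×441 mm seat, 26 mm thick, top at z = 437 mm, on four 33 mm square corner legs flush with the seat edges. A 30 mm thick backrest slab spans the full seat width, extending 454 mm above the seat top, its back face flush with the seat's +y edge.

The chair is on top of the table.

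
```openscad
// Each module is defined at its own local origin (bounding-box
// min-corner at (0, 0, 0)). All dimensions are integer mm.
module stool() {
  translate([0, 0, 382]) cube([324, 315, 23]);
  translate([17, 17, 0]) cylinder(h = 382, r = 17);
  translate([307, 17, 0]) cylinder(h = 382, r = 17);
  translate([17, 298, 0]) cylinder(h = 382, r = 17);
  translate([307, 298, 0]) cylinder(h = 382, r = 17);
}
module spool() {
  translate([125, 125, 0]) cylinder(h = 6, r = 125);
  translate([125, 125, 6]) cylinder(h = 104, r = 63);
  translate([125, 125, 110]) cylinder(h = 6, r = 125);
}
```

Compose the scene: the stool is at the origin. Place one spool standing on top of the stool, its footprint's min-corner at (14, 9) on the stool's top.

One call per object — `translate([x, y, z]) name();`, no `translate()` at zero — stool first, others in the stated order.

stool();
translate([14, 9, 405]) spool();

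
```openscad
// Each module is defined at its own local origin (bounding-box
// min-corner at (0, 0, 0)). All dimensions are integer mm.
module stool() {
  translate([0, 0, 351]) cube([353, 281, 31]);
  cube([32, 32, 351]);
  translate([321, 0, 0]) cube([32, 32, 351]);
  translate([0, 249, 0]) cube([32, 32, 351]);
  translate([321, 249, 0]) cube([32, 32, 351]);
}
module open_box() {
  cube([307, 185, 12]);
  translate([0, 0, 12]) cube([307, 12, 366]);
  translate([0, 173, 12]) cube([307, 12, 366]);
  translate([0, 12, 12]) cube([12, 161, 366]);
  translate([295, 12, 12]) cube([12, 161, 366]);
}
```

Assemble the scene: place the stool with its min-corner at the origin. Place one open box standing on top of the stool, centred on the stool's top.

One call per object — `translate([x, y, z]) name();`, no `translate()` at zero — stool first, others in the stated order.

stool();
translate([23, 48, 382]) open_box();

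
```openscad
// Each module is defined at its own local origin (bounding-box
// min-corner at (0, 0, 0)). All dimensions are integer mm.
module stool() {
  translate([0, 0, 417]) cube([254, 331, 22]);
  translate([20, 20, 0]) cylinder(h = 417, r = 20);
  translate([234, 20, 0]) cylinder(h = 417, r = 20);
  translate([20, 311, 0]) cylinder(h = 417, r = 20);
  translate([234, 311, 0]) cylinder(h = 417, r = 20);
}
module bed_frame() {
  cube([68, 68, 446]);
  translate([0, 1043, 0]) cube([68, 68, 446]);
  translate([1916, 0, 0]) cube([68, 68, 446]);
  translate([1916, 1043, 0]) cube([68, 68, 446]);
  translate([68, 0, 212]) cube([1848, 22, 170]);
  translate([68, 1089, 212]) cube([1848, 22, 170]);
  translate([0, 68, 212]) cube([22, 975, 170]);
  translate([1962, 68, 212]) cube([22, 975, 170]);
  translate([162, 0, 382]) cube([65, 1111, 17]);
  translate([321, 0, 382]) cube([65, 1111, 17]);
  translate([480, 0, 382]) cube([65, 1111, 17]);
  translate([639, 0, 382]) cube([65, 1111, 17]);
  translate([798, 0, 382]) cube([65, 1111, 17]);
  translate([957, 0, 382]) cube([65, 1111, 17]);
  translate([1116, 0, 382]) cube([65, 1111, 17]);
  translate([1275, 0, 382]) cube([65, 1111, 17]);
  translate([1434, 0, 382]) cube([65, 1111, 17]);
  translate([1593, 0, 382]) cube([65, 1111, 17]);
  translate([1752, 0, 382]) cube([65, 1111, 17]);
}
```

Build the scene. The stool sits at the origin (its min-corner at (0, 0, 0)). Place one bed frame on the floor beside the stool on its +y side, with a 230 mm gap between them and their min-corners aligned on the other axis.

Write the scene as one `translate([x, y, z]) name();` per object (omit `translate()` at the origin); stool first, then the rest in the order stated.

stool();
translate([0, 561, 0]) bed_frame();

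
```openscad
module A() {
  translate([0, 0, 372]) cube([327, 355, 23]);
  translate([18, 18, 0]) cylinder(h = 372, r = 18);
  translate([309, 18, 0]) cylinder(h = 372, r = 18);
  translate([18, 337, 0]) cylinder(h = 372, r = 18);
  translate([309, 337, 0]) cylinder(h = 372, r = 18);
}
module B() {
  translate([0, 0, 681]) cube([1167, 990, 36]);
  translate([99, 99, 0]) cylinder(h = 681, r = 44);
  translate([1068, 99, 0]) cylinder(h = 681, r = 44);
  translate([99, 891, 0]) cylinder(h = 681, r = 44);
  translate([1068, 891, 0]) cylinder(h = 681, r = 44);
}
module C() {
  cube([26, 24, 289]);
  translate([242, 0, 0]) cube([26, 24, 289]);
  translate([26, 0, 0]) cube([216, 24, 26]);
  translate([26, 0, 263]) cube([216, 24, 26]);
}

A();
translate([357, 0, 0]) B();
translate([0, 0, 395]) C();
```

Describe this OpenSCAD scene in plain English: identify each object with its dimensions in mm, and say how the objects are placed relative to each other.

A is a four-legged stool. The seat is a 327×355×23 mm slab whose top surface is at z = 395 mm; four round legs, each 36 mm in diameter, run from the floor (z = 0) to the underside of the seat, each leg's axis is inset half a diameter from the nearest pair of seat edges (so the leg's bounding box is flush with the corner).

B is a rectangular dining table. The top is 1167×990×36 mm with its upper surface at z = 717 mm. It stands on four round legs of 88 mm diameter, each leg's bounding box inset 55 mm from the nearest pair of top edges, running from the floor to the underside of the top.

C is a picture frame with a 216×237 mm rectangular opening (x by z) and a uniform 26 mm border on every side. Frame depth is 24 mm along y. It is built from two vertical stiles running the full outside height and two horizontal rails spanning the gap between the stiles.

The table is on the floor beside the stool on its +x side. The picture frame is on top of the stool.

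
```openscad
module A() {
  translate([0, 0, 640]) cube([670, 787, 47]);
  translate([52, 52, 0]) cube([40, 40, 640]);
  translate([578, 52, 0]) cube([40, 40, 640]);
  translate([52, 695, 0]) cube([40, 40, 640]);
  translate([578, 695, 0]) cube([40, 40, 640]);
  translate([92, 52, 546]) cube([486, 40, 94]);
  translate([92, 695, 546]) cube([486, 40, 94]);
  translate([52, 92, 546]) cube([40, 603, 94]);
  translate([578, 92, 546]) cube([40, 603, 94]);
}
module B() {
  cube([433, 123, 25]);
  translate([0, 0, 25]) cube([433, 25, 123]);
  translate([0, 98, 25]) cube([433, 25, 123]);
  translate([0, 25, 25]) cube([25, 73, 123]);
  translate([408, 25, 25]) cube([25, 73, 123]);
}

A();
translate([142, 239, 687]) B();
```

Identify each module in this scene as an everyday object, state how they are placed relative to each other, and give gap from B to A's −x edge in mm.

A is a table. B is an open box. The open box is on top of the table. The gap from the open box to the table's −x edge is 142 mm.

The open box's min-x is at 142; the table's min-x is 0; gap = 142 mm.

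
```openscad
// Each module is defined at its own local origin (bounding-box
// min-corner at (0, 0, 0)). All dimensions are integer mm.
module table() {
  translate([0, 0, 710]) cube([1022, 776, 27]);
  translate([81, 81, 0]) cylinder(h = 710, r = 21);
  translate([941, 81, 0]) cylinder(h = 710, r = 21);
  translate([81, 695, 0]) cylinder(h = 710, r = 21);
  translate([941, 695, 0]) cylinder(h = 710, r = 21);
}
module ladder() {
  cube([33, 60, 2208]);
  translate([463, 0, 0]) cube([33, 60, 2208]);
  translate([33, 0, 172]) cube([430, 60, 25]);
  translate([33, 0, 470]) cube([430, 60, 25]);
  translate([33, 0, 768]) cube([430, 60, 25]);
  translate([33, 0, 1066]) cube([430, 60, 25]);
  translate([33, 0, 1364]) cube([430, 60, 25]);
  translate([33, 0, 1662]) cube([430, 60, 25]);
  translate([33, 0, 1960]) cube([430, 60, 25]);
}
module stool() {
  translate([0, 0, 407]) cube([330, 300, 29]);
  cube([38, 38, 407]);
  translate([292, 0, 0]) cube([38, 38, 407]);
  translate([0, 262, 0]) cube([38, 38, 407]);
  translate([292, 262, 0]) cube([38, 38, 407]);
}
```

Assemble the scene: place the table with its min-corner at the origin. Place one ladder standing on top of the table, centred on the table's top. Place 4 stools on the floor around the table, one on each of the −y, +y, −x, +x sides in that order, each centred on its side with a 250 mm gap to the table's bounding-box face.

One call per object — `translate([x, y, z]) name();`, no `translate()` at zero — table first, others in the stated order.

table();
translate([263, 358, 737]) ladder();
translate([346, -550, 0]) stool();
translate([346, 1026, 0]) stool();
translate([-580, 238, 0]) stool();
translate([1272, 238, 0]) stool();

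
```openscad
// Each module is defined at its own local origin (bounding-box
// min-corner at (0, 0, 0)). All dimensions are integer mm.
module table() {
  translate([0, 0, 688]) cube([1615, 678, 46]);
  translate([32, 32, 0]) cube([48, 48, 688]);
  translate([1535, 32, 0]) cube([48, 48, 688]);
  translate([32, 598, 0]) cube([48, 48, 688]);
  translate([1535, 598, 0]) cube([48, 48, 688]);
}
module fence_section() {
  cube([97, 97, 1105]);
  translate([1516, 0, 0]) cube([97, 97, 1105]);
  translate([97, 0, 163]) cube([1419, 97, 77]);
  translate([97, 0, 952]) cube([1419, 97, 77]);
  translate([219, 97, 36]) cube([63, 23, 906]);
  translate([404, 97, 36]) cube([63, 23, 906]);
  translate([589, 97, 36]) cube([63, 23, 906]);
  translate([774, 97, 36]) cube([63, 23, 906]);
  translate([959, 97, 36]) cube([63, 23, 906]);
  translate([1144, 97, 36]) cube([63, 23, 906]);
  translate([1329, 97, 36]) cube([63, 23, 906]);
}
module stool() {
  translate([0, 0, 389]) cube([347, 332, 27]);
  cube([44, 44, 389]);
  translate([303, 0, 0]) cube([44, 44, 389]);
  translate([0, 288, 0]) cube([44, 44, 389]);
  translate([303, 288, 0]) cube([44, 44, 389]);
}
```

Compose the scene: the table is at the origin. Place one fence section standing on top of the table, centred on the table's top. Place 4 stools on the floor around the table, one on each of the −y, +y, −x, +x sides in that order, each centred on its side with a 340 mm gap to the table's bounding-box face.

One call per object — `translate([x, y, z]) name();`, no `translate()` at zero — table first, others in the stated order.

table();
translate([1, 279, 734]) fence_section();
translate([634, -672, 0]) stool();
translate([634, 1018, 0]) stool();
translate([-687, 173, 0]) stool();
translate([1955, 173, 0]) stool();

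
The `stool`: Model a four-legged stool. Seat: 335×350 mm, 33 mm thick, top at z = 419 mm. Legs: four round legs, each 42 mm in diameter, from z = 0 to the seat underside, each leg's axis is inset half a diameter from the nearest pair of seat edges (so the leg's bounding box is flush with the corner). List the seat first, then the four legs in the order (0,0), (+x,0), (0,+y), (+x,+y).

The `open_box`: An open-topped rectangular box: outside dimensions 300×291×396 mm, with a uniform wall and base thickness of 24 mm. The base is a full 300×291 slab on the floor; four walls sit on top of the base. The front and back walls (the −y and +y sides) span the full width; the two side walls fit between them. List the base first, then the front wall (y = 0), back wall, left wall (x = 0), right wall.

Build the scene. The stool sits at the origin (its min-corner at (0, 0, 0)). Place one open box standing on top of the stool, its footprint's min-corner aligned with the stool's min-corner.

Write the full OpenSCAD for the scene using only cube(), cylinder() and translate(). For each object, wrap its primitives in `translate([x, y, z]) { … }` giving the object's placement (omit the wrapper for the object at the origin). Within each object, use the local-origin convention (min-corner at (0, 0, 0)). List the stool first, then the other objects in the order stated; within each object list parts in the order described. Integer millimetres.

translate([0, 0, 386]) cube([335, 350, 33]);
translate([21, 21, 0]) cylinder(h = 386, r = 21);
translate([314, 21, 0]) cylinder(h = 386, r = 21);
translate([21, 329, 0]) cylinder(h = 386, r = 21);
translate([314, 329, 0]) cylinder(h = 386, r = 21);
translate([0, 0, 419]) {
  cube([300, 291, 24]);
  translate([0, 0, 24]) cube([300, 24, 372]);
  translate([0, 267, 24]) cube([300, 24, 372]);
  translate([0, 24, 24]) cube([24, 243, 372]);
  translate([276, 24, 24]) cube([24, 243, 372]);
}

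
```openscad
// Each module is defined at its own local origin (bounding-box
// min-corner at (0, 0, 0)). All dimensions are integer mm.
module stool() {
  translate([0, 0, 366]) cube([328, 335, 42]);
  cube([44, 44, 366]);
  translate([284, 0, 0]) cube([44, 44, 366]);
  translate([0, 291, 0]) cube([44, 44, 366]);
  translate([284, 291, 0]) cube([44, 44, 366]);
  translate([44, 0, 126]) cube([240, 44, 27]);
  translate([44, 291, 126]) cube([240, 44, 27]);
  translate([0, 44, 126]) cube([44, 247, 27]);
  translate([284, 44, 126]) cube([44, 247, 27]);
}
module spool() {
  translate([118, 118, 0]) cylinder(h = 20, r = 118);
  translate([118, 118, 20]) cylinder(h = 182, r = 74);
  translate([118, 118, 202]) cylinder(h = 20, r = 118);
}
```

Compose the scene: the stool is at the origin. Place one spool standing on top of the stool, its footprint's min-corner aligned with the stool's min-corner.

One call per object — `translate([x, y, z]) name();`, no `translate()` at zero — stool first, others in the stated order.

stool();
translate([0, 0, 408]) spool();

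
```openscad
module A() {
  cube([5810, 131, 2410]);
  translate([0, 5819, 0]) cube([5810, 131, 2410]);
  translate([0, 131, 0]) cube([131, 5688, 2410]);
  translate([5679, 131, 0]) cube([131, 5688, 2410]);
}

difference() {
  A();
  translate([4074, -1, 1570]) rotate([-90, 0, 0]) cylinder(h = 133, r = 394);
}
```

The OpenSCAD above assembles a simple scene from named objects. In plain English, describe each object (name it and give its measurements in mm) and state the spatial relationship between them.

A is a box-shaped house frame (walls only): outside footprint 5810×5950 mm, wall height 2410 mm, wall thickness 131 mm. The two y-facing walls run the full x-width; the two x-facing walls fit between the inner faces of the y-facing walls.

The house frame has a circular hole of radius 394 mm through its front wall, centred at (x = 4074, z = 1570).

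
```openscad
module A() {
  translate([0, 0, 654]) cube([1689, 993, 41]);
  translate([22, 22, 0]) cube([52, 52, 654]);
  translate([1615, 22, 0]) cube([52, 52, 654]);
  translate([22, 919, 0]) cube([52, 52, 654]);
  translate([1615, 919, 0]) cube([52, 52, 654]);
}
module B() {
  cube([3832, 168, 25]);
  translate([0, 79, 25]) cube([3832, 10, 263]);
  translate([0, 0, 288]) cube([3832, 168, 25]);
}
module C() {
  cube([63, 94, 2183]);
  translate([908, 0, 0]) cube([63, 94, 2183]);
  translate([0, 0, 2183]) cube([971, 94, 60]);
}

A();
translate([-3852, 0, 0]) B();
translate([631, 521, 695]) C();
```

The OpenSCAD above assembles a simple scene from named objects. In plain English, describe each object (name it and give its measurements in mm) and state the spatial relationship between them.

A is a table with a 1689×993 mm rectangular top, 41 mm thick, top surface at z = 695 mm, supported by four 52×52 mm square legs, each inset 22 mm from the nearest pair of top edges, running from the floor.

B is an I-beam lying along x, 3832 mm long. Overall section height 313 mm. Two flanges 168 mm wide (y) and 25 mm thick, one on the floor and one at the top; a web 10 mm thick runs between them, centred on the flange width.

C is a rectangular door frame: two vertical jambs of 63×94 mm section, 2183 mm tall, with a clear opening 845 mm wide between their inner faces. A header 60 mm tall and 94 mm deep lies on top of the jambs and spans the full outside width.

The I-beam is on the floor beside the table on its −x side. The door frame is on top of the table.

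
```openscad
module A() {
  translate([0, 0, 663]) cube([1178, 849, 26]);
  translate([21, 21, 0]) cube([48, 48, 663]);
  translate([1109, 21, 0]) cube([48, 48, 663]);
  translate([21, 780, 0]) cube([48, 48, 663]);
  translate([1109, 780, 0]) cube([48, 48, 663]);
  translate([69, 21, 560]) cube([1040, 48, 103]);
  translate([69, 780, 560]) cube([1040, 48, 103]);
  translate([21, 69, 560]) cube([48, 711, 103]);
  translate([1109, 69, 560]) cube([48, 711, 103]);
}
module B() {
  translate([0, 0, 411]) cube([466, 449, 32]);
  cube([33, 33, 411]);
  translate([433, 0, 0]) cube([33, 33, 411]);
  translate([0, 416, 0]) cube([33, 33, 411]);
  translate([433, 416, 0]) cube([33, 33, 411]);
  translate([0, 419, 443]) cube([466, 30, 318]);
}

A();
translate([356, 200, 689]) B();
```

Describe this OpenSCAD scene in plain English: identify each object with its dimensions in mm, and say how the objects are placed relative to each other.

A is a table: top 1178 mm (x) × 849 mm (y), 26 mm thick, upper face at z = 689 mm, on four 48×48 mm square legs, each inset 21 mm from the nearest pair of top edges, running from z = 0 to the bottom of the top. Four apron rails, 48 mm thick and 103 mm tall, run between adjacent legs with their top edges flush with the underside of the top and their outer faces flush with the legs' outer faces.

B is a chair. The seat is a 466×449×32 mm slab with its top at z = 443 mm, on four 33×33 mm corner legs (flush with the seat edges, standing on z = 0). A flat backrest 30 mm thick, 318 mm tall, spans the full seat width and rises from the seat top along its +y edge, rear face flush with the rear of the seat.

The chair is on top of the table, centred.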